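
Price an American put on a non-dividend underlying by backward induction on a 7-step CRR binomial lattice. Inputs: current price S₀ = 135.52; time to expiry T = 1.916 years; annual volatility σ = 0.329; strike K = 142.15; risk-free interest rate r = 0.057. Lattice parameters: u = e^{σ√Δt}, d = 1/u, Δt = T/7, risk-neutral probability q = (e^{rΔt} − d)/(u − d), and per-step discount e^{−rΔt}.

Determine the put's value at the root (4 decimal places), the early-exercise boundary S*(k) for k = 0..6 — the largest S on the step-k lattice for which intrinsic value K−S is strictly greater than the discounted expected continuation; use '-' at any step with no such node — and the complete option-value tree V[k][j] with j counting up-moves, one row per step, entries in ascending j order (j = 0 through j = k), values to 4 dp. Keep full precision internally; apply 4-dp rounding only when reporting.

price = 22.4014
boundary = - - 96.0500 80.8620 96.0500 80.8620 96.0500
tree:
22.4014
32.6971 12.9101
46.1000 20.4521 5.8478
61.2880 31.3447 10.3090 1.6146
74.0744 46.1000 17.7184 3.2966 0.0000
84.8390 61.2880 29.3777 6.7308 0.0000 0.0000
93.9014 74.0744 46.1000 13.7427 0.0000 0.0000 0.0000
101.5307 84.8390 61.2880 28.0593 0.0000 0.0000 0.0000 0.0000

params: Δt=0.27371 u=1.18783 d=0.84187 q=0.50253 e^(-rΔt)=0.98452
t_7 payoffs: 101.5307 84.8390 61.2880 28.0593 0.0000 0.0000 0.0000 0.0000
t_6: node(6,0) S=48.2486 payoff=93.9014 vs cont=91.7008 → 93.9014 [stop]  node(6,1) S=68.0756 payoff=74.0744 vs cont=71.8739 → 74.0744 [stop]  node(6,2) S=96.0500 payoff=46.1000 vs cont=43.8994 → 46.1000 [stop]  node(6,3) S=135.5200 payoff=6.6300 vs cont=13.7427 → 13.7427 [wait]  node(6,4) S=191.2095 payoff=0.0000 vs cont=0.0000 → 0.0000 [wait]  node(6,5) S=269.7836 payoff=0.0000 vs cont=0.0000 → 0.0000 [wait]  node(6,6) S=380.6464 payoff=0.0000 vs cont=0.0000 → 0.0000 [wait]  ⇒ S*(6)=96.0500
t_5: node(5,0) S=57.3110 payoff=84.8390 vs cont=82.6384 → 84.8390 [stop]  node(5,1) S=80.8620 payoff=61.2880 vs cont=59.0875 → 61.2880 [stop]  node(5,2) S=114.0907 payoff=28.0593 vs cont=29.3777 → 29.3777 [wait]  node(5,3) S=160.9743 payoff=0.0000 vs cont=6.7308 → 6.7308 [wait]  node(5,4) S=227.1238 payoff=0.0000 vs cont=0.0000 → 0.0000 [wait]  node(5,5) S=320.4562 payoff=0.0000 vs cont=0.0000 → 0.0000 [wait]  ⇒ S*(5)=80.8620
t_4: node(4,0) S=68.0756 payoff=74.0744 vs cont=71.8739 → 74.0744 [stop]  node(4,1) S=96.0500 payoff=46.1000 vs cont=44.5517 → 46.1000 [stop]  node(4,2) S=135.5200 payoff=6.6300 vs cont=17.7184 → 17.7184 [wait]  node(4,3) S=191.2095 payoff=0.0000 vs cont=3.2966 → 3.2966 [wait]  node(4,4) S=269.7836 payoff=0.0000 vs cont=0.0000 → 0.0000 [wait]  ⇒ S*(4)=96.0500
t_3: node(3,0) S=80.8620 payoff=61.2880 vs cont=59.0875 → 61.2880 [stop]  node(3,1) S=114.0907 payoff=28.0593 vs cont=31.3447 → 31.3447 [wait]  node(3,2) S=160.9743 payoff=0.0000 vs cont=10.3090 → 10.3090 [wait]  node(3,3) S=227.1238 payoff=0.0000 vs cont=1.6146 → 1.6146 [wait]  ⇒ S*(3)=80.8620
t_2: node(2,0) S=96.0500 payoff=46.1000 vs cont=45.5249 → 46.1000 [stop]  node(2,1) S=135.5200 payoff=6.6300 vs cont=20.4521 → 20.4521 [wait]  node(2,2) S=191.2095 payoff=0.0000 vs cont=5.8478 → 5.8478 [wait]  ⇒ S*(2)=96.0500
t_1: node(1,0) S=114.0907 payoff=28.0593 vs cont=32.6971 → 32.6971 [wait]  node(1,1) S=160.9743 payoff=0.0000 vs cont=12.9101 → 12.9101 [wait]  ⇒ S*(1)=-
t_0: node(0,0) S=135.5200 payoff=6.6300 vs cont=22.4014 → 22.4014 [wait]  ⇒ S*(0)=-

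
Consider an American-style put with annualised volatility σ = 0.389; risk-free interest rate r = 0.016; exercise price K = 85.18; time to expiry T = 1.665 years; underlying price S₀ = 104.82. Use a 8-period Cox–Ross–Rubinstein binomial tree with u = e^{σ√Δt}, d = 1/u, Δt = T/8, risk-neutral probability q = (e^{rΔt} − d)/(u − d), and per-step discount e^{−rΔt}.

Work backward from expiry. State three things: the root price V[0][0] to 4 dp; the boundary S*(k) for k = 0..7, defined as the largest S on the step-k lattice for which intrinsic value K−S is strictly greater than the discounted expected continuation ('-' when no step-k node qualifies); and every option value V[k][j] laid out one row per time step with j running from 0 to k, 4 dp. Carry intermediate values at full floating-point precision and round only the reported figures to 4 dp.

price = 10.2008
boundary = - - - - - 43.1603 51.5414 61.5501
tree:
10.2008
14.4140 5.4284
19.8341 8.2838 2.1833
26.4586 12.3577 3.6580 0.5029
34.0419 17.9269 6.0412 0.9433 0.0000
42.0197 25.1110 9.7932 1.7695 0.0000 0.0000
49.0379 33.6386 15.4836 3.3191 0.0000 0.0000 0.0000
54.9150 42.0197 23.6299 6.2257 0.0000 0.0000 0.0000 0.0000
59.8364 49.0379 33.6386 11.6778 0.0000 0.0000 0.0000 0.0000 0.0000

Δt=0.20813, u=1.19419, d=0.83739, q=0.46510, disc=e^(-rΔt)=0.99668
k=8 terminal: V=max(K-S,0) → 59.8364 49.0379 33.6386 11.6778 0.0000 0.0000 0.0000 0.0000 0.0000
k=7: j=0 S=30.2650 intr=54.9150 cont=54.6318 V=54.9150[EX]; j=1 S=43.1603 intr=42.0197 cont=41.7365 V=42.0197[EX]; j=2 S=61.5501 intr=23.6299 cont=23.3468 V=23.6299[EX]; j=3 S=87.7753 intr=0.0000 cont=6.2257 V=6.2257[hold]; j=4 S=125.1746 intr=0.0000 cont=0.0000 V=0.0000[hold]; j=5 S=178.5089 intr=0.0000 cont=0.0000 V=0.0000[hold]; j=6 S=254.5679 intr=0.0000 cont=0.0000 V=0.0000[hold]; j=7 S=363.0341 intr=0.0000 cont=0.0000 V=0.0000[hold]  S*(7)=61.5501
k=6: j=0 S=36.1421 intr=49.0379 cont=48.7548 V=49.0379[EX]; j=1 S=51.5414 intr=33.6386 cont=33.3554 V=33.6386[EX]; j=2 S=73.5022 intr=11.6778 cont=15.4836 V=15.4836[hold]; j=3 S=104.8200 intr=0.0000 cont=3.3191 V=3.3191[hold]; j=4 S=149.4817 intr=0.0000 cont=0.0000 V=0.0000[hold]; j=5 S=213.1728 intr=0.0000 cont=0.0000 V=0.0000[hold]; j=6 S=304.0014 intr=0.0000 cont=0.0000 V=0.0000[hold]  S*(6)=51.5414
k=5: j=0 S=43.1603 intr=42.0197 cont=41.7365 V=42.0197[EX]; j=1 S=61.5501 intr=23.6299 cont=25.1110 V=25.1110[hold]; j=2 S=87.7753 intr=0.0000 cont=9.7932 V=9.7932[hold]; j=3 S=125.1746 intr=0.0000 cont=1.7695 V=1.7695[hold]; j=4 S=178.5089 intr=0.0000 cont=0.0000 V=0.0000[hold]; j=5 S=254.5679 intr=0.0000 cont=0.0000 V=0.0000[hold]  S*(5)=43.1603
k=4: j=0 S=51.5414 intr=33.6386 cont=34.0419 V=34.0419[hold]; j=1 S=73.5022 intr=11.6778 cont=17.9269 V=17.9269[hold]; j=2 S=104.8200 intr=0.0000 cont=6.0412 V=6.0412[hold]; j=3 S=149.4817 intr=0.0000 cont=0.9433 V=0.9433[hold]; j=4 S=213.1728 intr=0.0000 cont=0.0000 V=0.0000[hold]  S*(4)=-
k=3: j=0 S=61.5501 intr=23.6299 cont=26.4586 V=26.4586[hold]; j=1 S=87.7753 intr=0.0000 cont=12.3577 V=12.3577[hold]; j=2 S=125.1746 intr=0.0000 cont=3.6580 V=3.6580[hold]; j=3 S=178.5089 intr=0.0000 cont=0.5029 V=0.5029[hold]  S*(3)=-
k=2: j=0 S=73.5022 intr=11.6778 cont=19.8341 V=19.8341[hold]; j=1 S=104.8200 intr=0.0000 cont=8.2838 V=8.2838[hold]; j=2 S=149.4817 intr=0.0000 cont=2.1833 V=2.1833[hold]  S*(2)=-
k=1: j=0 S=87.7753 intr=0.0000 cont=14.4140 V=14.4140[hold]; j=1 S=125.1746 intr=0.0000 cont=5.4284 V=5.4284[hold]  S*(1)=-
k=0: j=0 S=104.8200 intr=0.0000 cont=10.2008 V=10.2008[hold]  S*(0)=-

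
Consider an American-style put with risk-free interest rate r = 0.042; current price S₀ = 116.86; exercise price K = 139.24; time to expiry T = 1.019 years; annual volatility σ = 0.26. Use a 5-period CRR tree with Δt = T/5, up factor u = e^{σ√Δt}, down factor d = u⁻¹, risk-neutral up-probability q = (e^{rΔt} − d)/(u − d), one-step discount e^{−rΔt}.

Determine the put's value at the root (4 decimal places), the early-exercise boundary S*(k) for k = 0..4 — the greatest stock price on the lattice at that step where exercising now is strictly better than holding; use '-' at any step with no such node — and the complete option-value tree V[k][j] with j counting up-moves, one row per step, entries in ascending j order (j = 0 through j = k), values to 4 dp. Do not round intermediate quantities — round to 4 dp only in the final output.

price = 24.9128
boundary = - 103.9180 92.4092 103.9180 116.8600
tree:
24.9128
35.3220 15.2222
46.8308 23.7234 7.2212
57.0649 35.3220 12.8572 1.8681
66.1657 46.8308 22.3800 3.8237 0.0000
74.2585 57.0649 35.3220 7.8261 0.0000 0.0000

Δt=0.20380, u=1.12454, d=0.88925, q=0.50723, disc=e^(-rΔt)=0.99148
k=5 terminal: V=max(K-S,0) → 74.2585 57.0649 35.3220 7.8261 0.0000 0.0000
k=4: j=0 S=73.0743 intr=66.1657 cont=64.9789 V=66.1657[EX]; j=1 S=92.4092 intr=46.8308 cont=45.6440 V=46.8308[EX]; j=2 S=116.8600 intr=22.3800 cont=21.1932 V=22.3800[EX]; j=3 S=147.7803 intr=0.0000 cont=3.8237 V=3.8237[hold]; j=4 S=186.8818 intr=0.0000 cont=0.0000 V=0.0000[hold]  S*(4)=116.8600
k=3: j=0 S=82.1751 intr=57.0649 cont=55.8782 V=57.0649[EX]; j=1 S=103.9180 intr=35.3220 cont=34.1353 V=35.3220[EX]; j=2 S=131.4139 intr=7.8261 cont=12.8572 V=12.8572[hold]; j=3 S=166.1850 intr=0.0000 cont=1.8681 V=1.8681[hold]  S*(3)=103.9180
k=2: j=0 S=92.4092 intr=46.8308 cont=45.6440 V=46.8308[EX]; j=1 S=116.8600 intr=22.3800 cont=23.7234 V=23.7234[hold]; j=2 S=147.7803 intr=0.0000 cont=7.2212 V=7.2212[hold]  S*(2)=92.4092
k=1: j=0 S=103.9180 intr=35.3220 cont=34.8109 V=35.3220[EX]; j=1 S=131.4139 intr=7.8261 cont=15.2222 V=15.2222[hold]  S*(1)=103.9180
k=0: j=0 S=116.8600 intr=22.3800 cont=24.9128 V=24.9128[hold]  S*(0)=-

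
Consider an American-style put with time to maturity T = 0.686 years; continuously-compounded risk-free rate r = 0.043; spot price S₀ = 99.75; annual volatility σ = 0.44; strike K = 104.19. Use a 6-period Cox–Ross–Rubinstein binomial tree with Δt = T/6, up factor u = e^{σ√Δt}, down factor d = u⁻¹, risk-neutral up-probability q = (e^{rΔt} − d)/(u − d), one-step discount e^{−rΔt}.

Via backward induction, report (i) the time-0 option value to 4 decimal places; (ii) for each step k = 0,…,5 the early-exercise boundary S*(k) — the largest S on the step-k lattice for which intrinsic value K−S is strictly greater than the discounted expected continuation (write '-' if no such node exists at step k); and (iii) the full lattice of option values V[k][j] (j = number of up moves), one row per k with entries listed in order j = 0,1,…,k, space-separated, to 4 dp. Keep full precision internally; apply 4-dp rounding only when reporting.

Δt=0.11433  u=1.16042  d=0.86176  q=0.47938  discount=0.99510
step 6 (expiry): payoffs max(K−S,0) = 63.3363 49.1778 30.1126 4.4400 0.0000 0.0000 0.0000
step 5: (k=5,j=0): S=47.4073, (K−S)⁺=56.7827, hold=56.2717 ⇒ V=56.7827 exercise | (k=5,j=1): S=63.8370, (K−S)⁺=40.3530, hold=39.8420 ⇒ V=40.3530 exercise | (k=5,j=2): S=85.9606, (K−S)⁺=18.2294, hold=17.7184 ⇒ V=18.2294 exercise | (k=5,j=3): S=115.7514, (K−S)⁺=0.0000, hold=2.3002 ⇒ V=2.3002 continue | (k=5,j=4): S=155.8667, (K−S)⁺=0.0000, hold=0.0000 ⇒ V=0.0000 continue | (k=5,j=5): S=209.8846, (K−S)⁺=0.0000, hold=0.0000 ⇒ V=0.0000 continue  boundary S*=85.9606
step 4: (k=4,j=0): S=55.0122, (K−S)⁺=49.1778, hold=48.6668 ⇒ V=49.1778 exercise | (k=4,j=1): S=74.0774, (K−S)⁺=30.1126, hold=29.6016 ⇒ V=30.1126 exercise | (k=4,j=2): S=99.7500, (K−S)⁺=4.4400, hold=10.5414 ⇒ V=10.5414 continue | (k=4,j=3): S=134.3198, (K−S)⁺=0.0000, hold=1.1917 ⇒ V=1.1917 continue | (k=4,j=4): S=180.8702, (K−S)⁺=0.0000, hold=0.0000 ⇒ V=0.0000 continue  boundary S*=74.0774
step 3: (k=3,j=0): S=63.8370, (K−S)⁺=40.3530, hold=39.8420 ⇒ V=40.3530 exercise | (k=3,j=1): S=85.9606, (K−S)⁺=18.2294, hold=20.6290 ⇒ V=20.6290 continue | (k=3,j=2): S=115.7514, (K−S)⁺=0.0000, hold=6.0296 ⇒ V=6.0296 continue | (k=3,j=3): S=155.8667, (K−S)⁺=0.0000, hold=0.6174 ⇒ V=0.6174 continue  boundary S*=63.8370
step 2: (k=2,j=0): S=74.0774, (K−S)⁺=30.1126, hold=30.7462 ⇒ V=30.7462 continue | (k=2,j=1): S=99.7500, (K−S)⁺=4.4400, hold=13.5635 ⇒ V=13.5635 continue | (k=2,j=2): S=134.3198, (K−S)⁺=0.0000, hold=3.4183 ⇒ V=3.4183 continue  boundary S*=-
step 1: (k=1,j=0): S=85.9606, (K−S)⁺=18.2294, hold=22.3989 ⇒ V=22.3989 continue | (k=1,j=1): S=115.7514, (K−S)⁺=0.0000, hold=8.6575 ⇒ V=8.6575 continue  boundary S*=-
step 0: (k=0,j=0): S=99.7500, (K−S)⁺=4.4400, hold=15.7340 ⇒ V=15.7340 continue  boundary S*=-

price = 15.7340
boundary = - - - 63.8370 74.0774 85.9606
tree:
15.7340
22.3989 8.6575
30.7462 13.5635 3.4183
40.3530 20.6290 6.0296 0.6174
49.1778 30.1126 10.5414 1.1917 0.0000
56.7827 40.3530 18.2294 2.3002 0.0000 0.0000
63.3363 49.1778 30.1126 4.4400 0.0000 0.0000 0.0000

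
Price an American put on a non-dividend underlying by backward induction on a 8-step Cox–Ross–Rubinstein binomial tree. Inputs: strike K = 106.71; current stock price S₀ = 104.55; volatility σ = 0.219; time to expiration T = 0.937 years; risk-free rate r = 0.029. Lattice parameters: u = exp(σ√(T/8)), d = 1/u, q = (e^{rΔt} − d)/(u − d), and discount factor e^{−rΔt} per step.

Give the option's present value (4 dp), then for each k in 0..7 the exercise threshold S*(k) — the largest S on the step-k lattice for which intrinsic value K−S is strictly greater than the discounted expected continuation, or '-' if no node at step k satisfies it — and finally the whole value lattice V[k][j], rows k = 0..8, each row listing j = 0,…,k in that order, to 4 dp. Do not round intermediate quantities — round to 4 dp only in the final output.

Δt=0.11713, u=1.07783, d=0.92779, q=0.50395, disc=e^(-rΔt)=0.99661
k=8 terminal: V=max(K-S,0) → 49.3086 40.0258 29.2418 16.7139 2.1600 0.0000 0.0000 0.0000 0.0000
k=7: j=0 S=61.8690 intr=44.8410 cont=44.4792 V=44.8410[EX]; j=1 S=71.8742 intr=34.8358 cont=34.4739 V=34.8358[EX]; j=2 S=83.4975 intr=23.2125 cont=22.8506 V=23.2125[EX]; j=3 S=97.0005 intr=9.7095 cont=9.3477 V=9.7095[EX]; j=4 S=112.6871 intr=0.0000 cont=1.0678 V=1.0678[hold]; j=5 S=130.9105 intr=0.0000 cont=0.0000 V=0.0000[hold]; j=6 S=152.0810 intr=0.0000 cont=0.0000 V=0.0000[hold]; j=7 S=176.6750 intr=0.0000 cont=0.0000 V=0.0000[hold]  S*(7)=97.0005
k=6: j=0 S=66.6842 intr=40.0258 cont=39.6639 V=40.0258[EX]; j=1 S=77.4682 intr=29.2418 cont=28.8800 V=29.2418[EX]; j=2 S=89.9961 intr=16.7139 cont=16.3521 V=16.7139[EX]; j=3 S=104.5500 intr=2.1600 cont=5.3364 V=5.3364[hold]; j=4 S=121.4575 intr=0.0000 cont=0.5279 V=0.5279[hold]; j=5 S=141.0993 intr=0.0000 cont=0.0000 V=0.0000[hold]; j=6 S=163.9174 intr=0.0000 cont=0.0000 V=0.0000[hold]  S*(6)=89.9961
k=5: j=0 S=71.8742 intr=34.8358 cont=34.4739 V=34.8358[EX]; j=1 S=83.4975 intr=23.2125 cont=22.8506 V=23.2125[EX]; j=2 S=97.0005 intr=9.7095 cont=10.9430 V=10.9430[hold]; j=3 S=112.6871 intr=0.0000 cont=2.9033 V=2.9033[hold]; j=4 S=130.9105 intr=0.0000 cont=0.2610 V=0.2610[hold]; j=5 S=152.0810 intr=0.0000 cont=0.0000 V=0.0000[hold]  S*(5)=83.4975
k=4: j=0 S=77.4682 intr=29.2418 cont=28.8800 V=29.2418[EX]; j=1 S=89.9961 intr=16.7139 cont=16.9716 V=16.9716[hold]; j=2 S=104.5500 intr=2.1600 cont=6.8680 V=6.8680[hold]; j=3 S=121.4575 intr=0.0000 cont=1.5664 V=1.5664[hold]; j=4 S=141.0993 intr=0.0000 cont=0.1290 V=0.1290[hold]  S*(4)=77.4682
k=3: j=0 S=83.4975 intr=23.2125 cont=22.9801 V=23.2125[EX]; j=1 S=97.0005 intr=9.7095 cont=11.8396 V=11.8396[hold]; j=2 S=112.6871 intr=0.0000 cont=4.1820 V=4.1820[hold]; j=3 S=130.9105 intr=0.0000 cont=0.8392 V=0.8392[hold]  S*(3)=83.4975
k=2: j=0 S=89.9961 intr=16.7139 cont=17.4219 V=17.4219[hold]; j=1 S=104.5500 intr=2.1600 cont=7.9535 V=7.9535[hold]; j=2 S=121.4575 intr=0.0000 cont=2.4889 V=2.4889[hold]  S*(2)=-
k=1: j=0 S=97.0005 intr=9.7095 cont=12.6074 V=12.6074[hold]; j=1 S=112.6871 intr=0.0000 cont=5.1820 V=5.1820[hold]  S*(1)=-
k=0: j=0 S=104.5500 intr=2.1600 cont=8.8354 V=8.8354[hold]  S*(0)=-

price = 8.8354
boundary = - - - 83.4975 77.4682 83.4975 89.9961 97.0005
tree:
8.8354
12.6074 5.1820
17.4219 7.9535 2.4889
23.2125 11.8396 4.1820 0.8392
29.2418 16.9716 6.8680 1.5664 0.1290
34.8358 23.2125 10.9430 2.9033 0.2610 0.0000
40.0258 29.2418 16.7139 5.3364 0.5279 0.0000 0.0000
44.8410 34.8358 23.2125 9.7095 1.0678 0.0000 0.0000 0.0000
49.3086 40.0258 29.2418 16.7139 2.1600 0.0000 0.0000 0.0000 0.0000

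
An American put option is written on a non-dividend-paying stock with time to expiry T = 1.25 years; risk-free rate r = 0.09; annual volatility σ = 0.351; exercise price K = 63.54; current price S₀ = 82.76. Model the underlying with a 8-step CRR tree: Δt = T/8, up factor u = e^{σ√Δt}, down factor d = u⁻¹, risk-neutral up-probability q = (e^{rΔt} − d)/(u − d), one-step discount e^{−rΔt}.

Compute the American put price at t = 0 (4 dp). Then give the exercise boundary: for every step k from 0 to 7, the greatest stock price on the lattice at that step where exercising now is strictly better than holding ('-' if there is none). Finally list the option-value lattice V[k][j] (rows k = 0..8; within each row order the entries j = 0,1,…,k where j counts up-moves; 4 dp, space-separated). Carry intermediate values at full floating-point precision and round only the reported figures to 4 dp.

Δt=0.15625, u=1.14883, d=0.87045, q=0.51624, disc=e^(-rΔt)=0.98604
k=8 terminal: V=max(K-S,0) → 36.2646 27.5416 16.0288 0.8341 0.0000 0.0000 0.0000 0.0000 0.0000
k=7: j=0 S=31.3348 intr=32.2052 cont=31.3179 V=32.2052[EX]; j=1 S=41.3561 intr=22.1839 cont=21.2966 V=22.1839[EX]; j=2 S=54.5823 intr=8.9577 cont=8.0704 V=8.9577[EX]; j=3 S=72.0384 intr=0.0000 cont=0.3979 V=0.3979[hold]; j=4 S=95.0773 intr=0.0000 cont=0.0000 V=0.0000[hold]; j=5 S=125.4842 intr=0.0000 cont=0.0000 V=0.0000[hold]; j=6 S=165.6156 intr=0.0000 cont=0.0000 V=0.0000[hold]; j=7 S=218.5816 intr=0.0000 cont=0.0000 V=0.0000[hold]  S*(7)=54.5823
k=6: j=0 S=35.9984 intr=27.5416 cont=26.6543 V=27.5416[EX]; j=1 S=47.5112 intr=16.0288 cont=15.1415 V=16.0288[EX]; j=2 S=62.7059 intr=0.8341 cont=4.4754 V=4.4754[hold]; j=3 S=82.7600 intr=0.0000 cont=0.1898 V=0.1898[hold]; j=4 S=109.2277 intr=0.0000 cont=0.0000 V=0.0000[hold]; j=5 S=144.1601 intr=0.0000 cont=0.0000 V=0.0000[hold]; j=6 S=190.2644 intr=0.0000 cont=0.0000 V=0.0000[hold]  S*(6)=47.5112
k=5: j=0 S=41.3561 intr=22.1839 cont=21.2966 V=22.1839[EX]; j=1 S=54.5823 intr=8.9577 cont=9.9239 V=9.9239[hold]; j=2 S=72.0384 intr=0.0000 cont=2.2314 V=2.2314[hold]; j=3 S=95.0773 intr=0.0000 cont=0.0905 V=0.0905[hold]; j=4 S=125.4842 intr=0.0000 cont=0.0000 V=0.0000[hold]; j=5 S=165.6156 intr=0.0000 cont=0.0000 V=0.0000[hold]  S*(5)=41.3561
k=4: j=0 S=47.5112 intr=16.0288 cont=15.6334 V=16.0288[EX]; j=1 S=62.7059 intr=0.8341 cont=5.8696 V=5.8696[hold]; j=2 S=82.7600 intr=0.0000 cont=1.1105 V=1.1105[hold]; j=3 S=109.2277 intr=0.0000 cont=0.0432 V=0.0432[hold]; j=4 S=144.1601 intr=0.0000 cont=0.0000 V=0.0000[hold]  S*(4)=47.5112
k=3: j=0 S=54.5823 intr=8.9577 cont=10.6336 V=10.6336[hold]; j=1 S=72.0384 intr=0.0000 cont=3.3651 V=3.3651[hold]; j=2 S=95.0773 intr=0.0000 cont=0.5517 V=0.5517[hold]; j=3 S=125.4842 intr=0.0000 cont=0.0206 V=0.0206[hold]  S*(3)=-
k=2: j=0 S=62.7059 intr=0.8341 cont=6.7852 V=6.7852[hold]; j=1 S=82.7600 intr=0.0000 cont=1.8860 V=1.8860[hold]; j=2 S=109.2277 intr=0.0000 cont=0.2736 V=0.2736[hold]  S*(2)=-
k=1: j=0 S=72.0384 intr=0.0000 cont=4.1966 V=4.1966[hold]; j=1 S=95.0773 intr=0.0000 cont=1.0389 V=1.0389[hold]  S*(1)=-
k=0: j=0 S=82.7600 intr=0.0000 cont=2.5306 V=2.5306[hold]  S*(0)=-

price = 2.5306
boundary = - - - - 47.5112 41.3561 47.5112 54.5823
tree:
2.5306
4.1966 1.0389
6.7852 1.8860 0.2736
10.6336 3.3651 0.5517 0.0206
16.0288 5.8696 1.1105 0.0432 0.0000
22.1839 9.9239 2.2314 0.0905 0.0000 0.0000
27.5416 16.0288 4.4754 0.1898 0.0000 0.0000 0.0000
32.2052 22.1839 8.9577 0.3979 0.0000 0.0000 0.0000 0.0000
36.2646 27.5416 16.0288 0.8341 0.0000 0.0000 0.0000 0.0000 0.0000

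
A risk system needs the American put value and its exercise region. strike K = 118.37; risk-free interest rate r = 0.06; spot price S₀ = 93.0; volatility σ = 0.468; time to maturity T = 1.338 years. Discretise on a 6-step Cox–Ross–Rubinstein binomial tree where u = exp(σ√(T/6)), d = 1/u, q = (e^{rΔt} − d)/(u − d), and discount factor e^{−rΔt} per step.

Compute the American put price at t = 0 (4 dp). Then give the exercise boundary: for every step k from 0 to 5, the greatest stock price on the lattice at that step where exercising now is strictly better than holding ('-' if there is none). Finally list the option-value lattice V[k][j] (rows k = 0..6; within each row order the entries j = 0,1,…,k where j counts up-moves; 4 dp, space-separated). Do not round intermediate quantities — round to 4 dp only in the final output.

price = 33.2964
boundary = - - 59.7754 47.9227 59.7754 74.5594
tree:
33.2964
44.9779 21.3395
58.5946 31.2149 11.0382
70.4473 43.8672 18.1269 3.5226
79.9497 58.5946 28.8460 6.8028 0.0000
87.5679 70.4473 43.8106 13.1372 0.0000 0.0000
93.6755 79.9497 58.5946 25.3700 0.0000 0.0000 0.0000

Δt=0.22300, u=1.24733, d=0.80171, q=0.47520, disc=e^(-rΔt)=0.98671
k=6 terminal: V=max(K-S,0) → 93.6755 79.9497 58.5946 25.3700 0.0000 0.0000 0.0000
k=5: j=0 S=30.8021 intr=87.5679 cont=85.9946 V=87.5679[EX]; j=1 S=47.9227 intr=70.4473 cont=68.8740 V=70.4473[EX]; j=2 S=74.5594 intr=43.8106 cont=42.2373 V=43.8106[EX]; j=3 S=116.0014 intr=2.3686 cont=13.1372 V=13.1372[hold]; j=4 S=180.4780 intr=0.0000 cont=0.0000 V=0.0000[hold]; j=5 S=280.7922 intr=0.0000 cont=0.0000 V=0.0000[hold]  S*(5)=74.5594
k=4: j=0 S=38.4203 intr=79.9497 cont=78.3764 V=79.9497[EX]; j=1 S=59.7754 intr=58.5946 cont=57.0214 V=58.5946[EX]; j=2 S=93.0000 intr=25.3700 cont=28.8460 V=28.8460[hold]; j=3 S=144.6917 intr=0.0000 cont=6.8028 V=6.8028[hold]; j=4 S=225.1151 intr=0.0000 cont=0.0000 V=0.0000[hold]  S*(4)=59.7754
k=3: j=0 S=47.9227 intr=70.4473 cont=68.8740 V=70.4473[EX]; j=1 S=74.5594 intr=43.8106 cont=43.8672 V=43.8672[hold]; j=2 S=116.0014 intr=2.3686 cont=18.1269 V=18.1269[hold]; j=3 S=180.4780 intr=0.0000 cont=3.5226 V=3.5226[hold]  S*(3)=47.9227
k=2: j=0 S=59.7754 intr=58.5946 cont=57.0479 V=58.5946[EX]; j=1 S=93.0000 intr=25.3700 cont=31.2149 V=31.2149[hold]; j=2 S=144.6917 intr=0.0000 cont=11.0382 V=11.0382[hold]  S*(2)=59.7754
k=1: j=0 S=74.5594 intr=43.8106 cont=44.9779 V=44.9779[hold]; j=1 S=116.0014 intr=2.3686 cont=21.3395 V=21.3395[hold]  S*(1)=-
k=0: j=0 S=93.0000 intr=25.3700 cont=33.2964 V=33.2964[hold]  S*(0)=-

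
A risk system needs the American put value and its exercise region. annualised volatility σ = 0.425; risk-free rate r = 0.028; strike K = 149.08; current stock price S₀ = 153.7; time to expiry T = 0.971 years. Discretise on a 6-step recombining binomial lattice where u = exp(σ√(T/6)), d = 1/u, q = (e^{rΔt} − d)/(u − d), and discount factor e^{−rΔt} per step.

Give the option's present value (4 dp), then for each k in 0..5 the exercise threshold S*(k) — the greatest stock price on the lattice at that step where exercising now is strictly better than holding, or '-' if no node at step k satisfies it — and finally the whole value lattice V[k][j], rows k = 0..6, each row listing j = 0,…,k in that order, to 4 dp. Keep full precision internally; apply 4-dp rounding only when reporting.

params: Δt=0.16183 u=1.18646 d=0.84285 q=0.47058 e^(-rΔt)=0.99548
t_6 payoffs: 93.9786 71.5149 39.8932 0.0000 0.0000 0.0000 0.0000
t_5: node(5,0) S=65.3754 payoff=83.7046 vs cont=83.0306 → 83.7046 [stop]  node(5,1) S=92.0277 payoff=57.0523 vs cont=56.3783 → 57.0523 [stop]  node(5,2) S=129.5454 payoff=19.5346 vs cont=21.0248 → 21.0248 [wait]  node(5,3) S=182.3584 payoff=0.0000 vs cont=0.0000 → 0.0000 [wait]  node(5,4) S=256.7021 payoff=0.0000 vs cont=0.0000 → 0.0000 [wait]  node(5,5) S=361.3542 payoff=0.0000 vs cont=0.0000 → 0.0000 [wait]  ⇒ S*(5)=92.0277
t_4: node(4,0) S=77.5651 payoff=71.5149 vs cont=70.8409 → 71.5149 [stop]  node(4,1) S=109.1868 payoff=39.8932 vs cont=39.9173 → 39.9173 [wait]  node(4,2) S=153.7000 payoff=0.0000 vs cont=11.0807 → 11.0807 [wait]  node(4,3) S=216.3603 payoff=0.0000 vs cont=0.0000 → 0.0000 [wait]  node(4,4) S=304.5659 payoff=0.0000 vs cont=0.0000 → 0.0000 [wait]  ⇒ S*(4)=77.5651
t_3: node(3,0) S=92.0277 payoff=57.0523 vs cont=56.3896 → 57.0523 [stop]  node(3,1) S=129.5454 payoff=19.5346 vs cont=26.2283 → 26.2283 [wait]  node(3,2) S=182.3584 payoff=0.0000 vs cont=5.8398 → 5.8398 [wait]  node(3,3) S=256.7021 payoff=0.0000 vs cont=0.0000 → 0.0000 [wait]  ⇒ S*(3)=92.0277
t_2: node(2,0) S=109.1868 payoff=39.8932 vs cont=42.3549 → 42.3549 [wait]  node(2,1) S=153.7000 payoff=0.0000 vs cont=16.5587 → 16.5587 [wait]  node(2,2) S=216.3603 payoff=0.0000 vs cont=3.0778 → 3.0778 [wait]  ⇒ S*(2)=-
t_1: node(1,0) S=129.5454 payoff=19.5346 vs cont=30.0791 → 30.0791 [wait]  node(1,1) S=182.3584 payoff=0.0000 vs cont=10.1687 → 10.1687 [wait]  ⇒ S*(1)=-
t_0: node(0,0) S=153.7000 payoff=0.0000 vs cont=20.6161 → 20.6161 [wait]  ⇒ S*(0)=-

price = 20.6161
boundary = - - - 92.0277 77.5651 92.0277
tree:
20.6161
30.0791 10.1687
42.3549 16.5587 3.0778
57.0523 26.2283 5.8398 0.0000
71.5149 39.9173 11.0807 0.0000 0.0000
83.7046 57.0523 21.0248 0.0000 0.0000 0.0000
93.9786 71.5149 39.8932 0.0000 0.0000 0.0000 0.0000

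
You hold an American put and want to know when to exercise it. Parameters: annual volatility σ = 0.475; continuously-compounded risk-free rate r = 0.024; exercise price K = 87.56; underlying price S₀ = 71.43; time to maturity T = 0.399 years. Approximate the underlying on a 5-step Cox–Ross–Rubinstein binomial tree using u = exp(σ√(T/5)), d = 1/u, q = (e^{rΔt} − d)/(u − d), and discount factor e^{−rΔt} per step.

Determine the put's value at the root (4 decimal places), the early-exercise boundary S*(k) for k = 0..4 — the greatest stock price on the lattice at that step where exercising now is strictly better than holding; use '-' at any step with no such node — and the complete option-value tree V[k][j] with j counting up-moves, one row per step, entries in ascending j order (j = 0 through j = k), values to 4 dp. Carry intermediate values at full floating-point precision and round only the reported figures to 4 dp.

Δt=0.07980  u=1.14360  d=0.87443  q=0.47363  discount=0.99809
step 5 (expiry): payoffs max(K−S,0) = 51.0419 39.8008 25.0994 5.8726 0.0000 0.0000
step 4: (k=4,j=0): S=41.7621, (K−S)⁺=45.7979, hold=45.6304 ⇒ V=45.7979 exercise | (k=4,j=1): S=54.6175, (K−S)⁺=32.9425, hold=32.7750 ⇒ V=32.9425 exercise | (k=4,j=2): S=71.4300, (K−S)⁺=16.1300, hold=15.9625 ⇒ V=16.1300 exercise | (k=4,j=3): S=93.4178, (K−S)⁺=0.0000, hold=3.0852 ⇒ V=3.0852 continue | (k=4,j=4): S=122.1741, (K−S)⁺=0.0000, hold=0.0000 ⇒ V=0.0000 continue  boundary S*=71.4300
step 3: (k=3,j=0): S=47.7592, (K−S)⁺=39.8008, hold=39.6333 ⇒ V=39.8008 exercise | (k=3,j=1): S=62.4606, (K−S)⁺=25.0994, hold=24.9319 ⇒ V=25.0994 exercise | (k=3,j=2): S=81.6874, (K−S)⁺=5.8726, hold=9.9326 ⇒ V=9.9326 continue | (k=3,j=3): S=106.8328, (K−S)⁺=0.0000, hold=1.6209 ⇒ V=1.6209 continue  boundary S*=62.4606
step 2: (k=2,j=0): S=54.6175, (K−S)⁺=32.9425, hold=32.7750 ⇒ V=32.9425 exercise | (k=2,j=1): S=71.4300, (K−S)⁺=16.1300, hold=17.8817 ⇒ V=17.8817 continue | (k=2,j=2): S=93.4178, (K−S)⁺=0.0000, hold=5.9845 ⇒ V=5.9845 continue  boundary S*=54.6175
step 1: (k=1,j=0): S=62.4606, (K−S)⁺=25.0994, hold=25.7600 ⇒ V=25.7600 continue | (k=1,j=1): S=81.6874, (K−S)⁺=5.8726, hold=12.2234 ⇒ V=12.2234 continue  boundary S*=-
step 0: (k=0,j=0): S=71.4300, (K−S)⁺=16.1300, hold=19.3117 ⇒ V=19.3117 continue  boundary S*=-

price = 19.3117
boundary = - - 54.6175 62.4606 71.4300
tree:
19.3117
25.7600 12.2234
32.9425 17.8817 5.9845
39.8008 25.0994 9.9326 1.6209
45.7979 32.9425 16.1300 3.0852 0.0000
51.0419 39.8008 25.0994 5.8726 0.0000 0.0000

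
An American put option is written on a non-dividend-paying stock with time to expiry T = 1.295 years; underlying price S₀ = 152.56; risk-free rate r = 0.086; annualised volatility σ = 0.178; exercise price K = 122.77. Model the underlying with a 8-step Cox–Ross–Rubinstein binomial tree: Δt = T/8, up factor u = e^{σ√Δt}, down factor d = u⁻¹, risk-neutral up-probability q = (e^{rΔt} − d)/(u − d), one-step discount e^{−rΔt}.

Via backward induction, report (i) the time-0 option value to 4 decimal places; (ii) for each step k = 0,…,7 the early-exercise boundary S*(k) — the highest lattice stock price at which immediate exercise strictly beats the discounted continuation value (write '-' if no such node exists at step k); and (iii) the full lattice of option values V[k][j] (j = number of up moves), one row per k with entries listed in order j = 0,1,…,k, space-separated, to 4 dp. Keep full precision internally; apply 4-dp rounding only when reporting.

Δt=0.16187, u=1.07424, d=0.93089, q=0.57989, disc=e^(-rΔt)=0.98618
k=8 terminal: V=max(K-S,0) → 36.7457 23.4981 8.2105 0.0000 0.0000 0.0000 0.0000 0.0000 0.0000
k=7: j=0 S=92.4110 intr=30.3590 cont=28.6617 V=30.3590[EX]; j=1 S=106.6421 intr=16.1279 cont=14.4307 V=16.1279[EX]; j=2 S=123.0647 intr=0.0000 cont=3.4016 V=3.4016[hold]; j=3 S=142.0163 intr=0.0000 cont=0.0000 V=0.0000[hold]; j=4 S=163.8865 intr=0.0000 cont=0.0000 V=0.0000[hold]; j=5 S=189.1246 intr=0.0000 cont=0.0000 V=0.0000[hold]; j=6 S=218.2493 intr=0.0000 cont=0.0000 V=0.0000[hold]; j=7 S=251.8591 intr=0.0000 cont=0.0000 V=0.0000[hold]  S*(7)=106.6421
k=6: j=0 S=99.2719 intr=23.4981 cont=21.8009 V=23.4981[EX]; j=1 S=114.5595 intr=8.2105 cont=8.6271 V=8.6271[hold]; j=2 S=132.2013 intr=0.0000 cont=1.4093 V=1.4093[hold]; j=3 S=152.5600 intr=0.0000 cont=0.0000 V=0.0000[hold]; j=4 S=176.0538 intr=0.0000 cont=0.0000 V=0.0000[hold]; j=5 S=203.1657 intr=0.0000 cont=0.0000 V=0.0000[hold]; j=6 S=234.4527 intr=0.0000 cont=0.0000 V=0.0000[hold]  S*(6)=99.2719
k=5: j=0 S=106.6421 intr=16.1279 cont=14.6689 V=16.1279[EX]; j=1 S=123.0647 intr=0.0000 cont=4.3801 V=4.3801[hold]; j=2 S=142.0163 intr=0.0000 cont=0.5839 V=0.5839[hold]; j=3 S=163.8865 intr=0.0000 cont=0.0000 V=0.0000[hold]; j=4 S=189.1246 intr=0.0000 cont=0.0000 V=0.0000[hold]; j=5 S=218.2493 intr=0.0000 cont=0.0000 V=0.0000[hold]  S*(5)=106.6421
k=4: j=0 S=114.5595 intr=8.2105 cont=9.1867 V=9.1867[hold]; j=1 S=132.2013 intr=0.0000 cont=2.1486 V=2.1486[hold]; j=2 S=152.5600 intr=0.0000 cont=0.2419 V=0.2419[hold]; j=3 S=176.0538 intr=0.0000 cont=0.0000 V=0.0000[hold]; j=4 S=203.1657 intr=0.0000 cont=0.0000 V=0.0000[hold]  S*(4)=-
k=3: j=0 S=123.0647 intr=0.0000 cont=5.0347 V=5.0347[hold]; j=1 S=142.0163 intr=0.0000 cont=1.0285 V=1.0285[hold]; j=2 S=163.8865 intr=0.0000 cont=0.1002 V=0.1002[hold]; j=3 S=189.1246 intr=0.0000 cont=0.0000 V=0.0000[hold]  S*(3)=-
k=2: j=0 S=132.2013 intr=0.0000 cont=2.6741 V=2.6741[hold]; j=1 S=152.5600 intr=0.0000 cont=0.4834 V=0.4834[hold]; j=2 S=176.0538 intr=0.0000 cont=0.0415 V=0.0415[hold]  S*(2)=-
k=1: j=0 S=142.0163 intr=0.0000 cont=1.3843 V=1.3843[hold]; j=1 S=163.8865 intr=0.0000 cont=0.2240 V=0.2240[hold]  S*(1)=-
k=0: j=0 S=152.5600 intr=0.0000 cont=0.7016 V=0.7016[hold]  S*(0)=-

price = 0.7016
boundary = - - - - - 106.6421 99.2719 106.6421
tree:
0.7016
1.3843 0.2240
2.6741 0.4834 0.0415
5.0347 1.0285 0.1002 0.0000
9.1867 2.1486 0.2419 0.0000 0.0000
16.1279 4.3801 0.5839 0.0000 0.0000 0.0000
23.4981 8.6271 1.4093 0.0000 0.0000 0.0000 0.0000
30.3590 16.1279 3.4016 0.0000 0.0000 0.0000 0.0000 0.0000
36.7457 23.4981 8.2105 0.0000 0.0000 0.0000 0.0000 0.0000 0.0000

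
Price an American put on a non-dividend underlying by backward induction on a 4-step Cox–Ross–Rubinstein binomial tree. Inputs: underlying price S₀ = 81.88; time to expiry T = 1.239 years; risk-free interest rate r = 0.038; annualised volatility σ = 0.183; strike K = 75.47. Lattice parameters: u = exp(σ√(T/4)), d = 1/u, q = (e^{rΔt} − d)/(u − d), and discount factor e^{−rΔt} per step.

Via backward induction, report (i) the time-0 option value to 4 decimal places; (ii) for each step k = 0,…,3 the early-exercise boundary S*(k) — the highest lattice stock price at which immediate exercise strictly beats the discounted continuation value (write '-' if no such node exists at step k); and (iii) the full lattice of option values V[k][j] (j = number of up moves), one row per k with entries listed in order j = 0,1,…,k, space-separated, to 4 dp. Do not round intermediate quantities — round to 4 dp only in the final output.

price = 2.8442
boundary = - - - 60.3227
tree:
2.8442
5.1822 0.8556
9.1077 1.8522 0.0000
15.1473 4.0096 0.0000 0.0000
20.9886 8.6798 0.0000 0.0000 0.0000

Δt=0.30975  u=1.10722  d=0.90317  q=0.53258  discount=0.98830
step 4 (expiry): payoffs max(K−S,0) = 20.9886 8.6798 0.0000 0.0000 0.0000
step 3: (k=3,j=0): S=60.3227, (K−S)⁺=15.1473, hold=14.2642 ⇒ V=15.1473 exercise | (k=3,j=1): S=73.9512, (K−S)⁺=1.5188, hold=4.0096 ⇒ V=4.0096 continue | (k=3,j=2): S=90.6589, (K−S)⁺=0.0000, hold=0.0000 ⇒ V=0.0000 continue | (k=3,j=3): S=111.1412, (K−S)⁺=0.0000, hold=0.0000 ⇒ V=0.0000 continue  boundary S*=60.3227
step 2: (k=2,j=0): S=66.7902, (K−S)⁺=8.6798, hold=9.1077 ⇒ V=9.1077 continue | (k=2,j=1): S=81.8800, (K−S)⁺=0.0000, hold=1.8522 ⇒ V=1.8522 continue | (k=2,j=2): S=100.3790, (K−S)⁺=0.0000, hold=0.0000 ⇒ V=0.0000 continue  boundary S*=-
step 1: (k=1,j=0): S=73.9512, (K−S)⁺=1.5188, hold=5.1822 ⇒ V=5.1822 continue | (k=1,j=1): S=90.6589, (K−S)⁺=0.0000, hold=0.8556 ⇒ V=0.8556 continue  boundary S*=-
step 0: (k=0,j=0): S=81.8800, (K−S)⁺=0.0000, hold=2.8442 ⇒ V=2.8442 continue  boundary S*=-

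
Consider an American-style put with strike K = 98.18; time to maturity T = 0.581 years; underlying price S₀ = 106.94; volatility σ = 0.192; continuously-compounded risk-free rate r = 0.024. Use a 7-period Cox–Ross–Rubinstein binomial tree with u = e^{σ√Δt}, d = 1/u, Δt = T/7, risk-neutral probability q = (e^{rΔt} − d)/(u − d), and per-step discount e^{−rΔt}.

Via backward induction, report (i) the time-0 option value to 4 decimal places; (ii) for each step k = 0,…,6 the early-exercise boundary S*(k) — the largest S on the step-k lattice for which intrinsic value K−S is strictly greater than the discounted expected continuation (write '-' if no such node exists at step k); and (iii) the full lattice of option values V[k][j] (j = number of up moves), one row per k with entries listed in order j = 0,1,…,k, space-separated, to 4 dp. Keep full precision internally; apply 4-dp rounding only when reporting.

params: Δt=0.08300 u=1.05687 d=0.94619 q=0.50419 e^(-rΔt)=0.99801
t_7 payoffs: 25.5727 17.0791 7.5918 0.0000 0.0000 0.0000 0.0000 0.0000
t_6: node(6,0) S=76.7367 payoff=21.4433 vs cont=21.2479 → 21.4433 [stop]  node(6,1) S=85.7134 payoff=12.4666 vs cont=12.2712 → 12.4666 [stop]  node(6,2) S=95.7402 payoff=2.4398 vs cont=3.7566 → 3.7566 [wait]  node(6,3) S=106.9400 payoff=0.0000 vs cont=0.0000 → 0.0000 [wait]  node(6,4) S=119.4499 payoff=0.0000 vs cont=0.0000 → 0.0000 [wait]  node(6,5) S=133.4233 payoff=0.0000 vs cont=0.0000 → 0.0000 [wait]  node(6,6) S=149.0312 payoff=0.0000 vs cont=0.0000 → 0.0000 [wait]  ⇒ S*(6)=85.7134
t_5: node(5,0) S=81.1009 payoff=17.0791 vs cont=16.8837 → 17.0791 [stop]  node(5,1) S=90.5882 payoff=7.5918 vs cont=8.0590 → 8.0590 [wait]  node(5,2) S=101.1853 payoff=0.0000 vs cont=1.8589 → 1.8589 [wait]  node(5,3) S=113.0220 payoff=0.0000 vs cont=0.0000 → 0.0000 [wait]  node(5,4) S=126.2434 payoff=0.0000 vs cont=0.0000 → 0.0000 [wait]  node(5,5) S=141.0115 payoff=0.0000 vs cont=0.0000 → 0.0000 [wait]  ⇒ S*(5)=81.1009
t_4: node(4,0) S=85.7134 payoff=12.4666 vs cont=12.5063 → 12.5063 [wait]  node(4,1) S=95.7402 payoff=2.4398 vs cont=4.9232 → 4.9232 [wait]  node(4,2) S=106.9400 payoff=0.0000 vs cont=0.9198 → 0.9198 [wait]  node(4,3) S=119.4499 payoff=0.0000 vs cont=0.0000 → 0.0000 [wait]  node(4,4) S=133.4233 payoff=0.0000 vs cont=0.0000 → 0.0000 [wait]  ⇒ S*(4)=-
t_3: node(3,0) S=90.5882 payoff=7.5918 vs cont=8.6657 → 8.6657 [wait]  node(3,1) S=101.1853 payoff=0.0000 vs cont=2.8989 → 2.8989 [wait]  node(3,2) S=113.0220 payoff=0.0000 vs cont=0.4551 → 0.4551 [wait]  node(3,3) S=126.2434 payoff=0.0000 vs cont=0.0000 → 0.0000 [wait]  ⇒ S*(3)=-
t_2: node(2,0) S=95.7402 payoff=2.4398 vs cont=5.7467 → 5.7467 [wait]  node(2,1) S=106.9400 payoff=0.0000 vs cont=1.6635 → 1.6635 [wait]  node(2,2) S=119.4499 payoff=0.0000 vs cont=0.2252 → 0.2252 [wait]  ⇒ S*(2)=-
t_1: node(1,0) S=101.1853 payoff=0.0000 vs cont=3.6806 → 3.6806 [wait]  node(1,1) S=113.0220 payoff=0.0000 vs cont=0.9365 → 0.9365 [wait]  ⇒ S*(1)=-
t_0: node(0,0) S=106.9400 payoff=0.0000 vs cont=2.2925 → 2.2925 [wait]  ⇒ S*(0)=-

price = 2.2925
boundary = - - - - - 81.1009 85.7134
tree:
2.2925
3.6806 0.9365
5.7467 1.6635 0.2252
8.6657 2.8989 0.4551 0.0000
12.5063 4.9232 0.9198 0.0000 0.0000
17.0791 8.0590 1.8589 0.0000 0.0000 0.0000
21.4433 12.4666 3.7566 0.0000 0.0000 0.0000 0.0000
25.5727 17.0791 7.5918 0.0000 0.0000 0.0000 0.0000 0.0000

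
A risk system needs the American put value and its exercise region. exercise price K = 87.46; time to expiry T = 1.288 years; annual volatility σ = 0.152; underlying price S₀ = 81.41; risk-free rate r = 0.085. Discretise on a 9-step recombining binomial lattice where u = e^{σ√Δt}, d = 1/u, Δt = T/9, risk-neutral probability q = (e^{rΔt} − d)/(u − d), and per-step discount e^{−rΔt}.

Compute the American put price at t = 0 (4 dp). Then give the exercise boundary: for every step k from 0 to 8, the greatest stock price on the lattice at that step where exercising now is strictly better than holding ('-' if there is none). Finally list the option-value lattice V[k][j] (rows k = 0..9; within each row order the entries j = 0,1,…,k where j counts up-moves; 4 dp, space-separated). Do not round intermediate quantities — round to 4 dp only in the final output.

price = 6.3698
boundary = - 76.8608 72.5659 76.8608 72.5659 76.8608 81.4100 76.8608 81.4100
tree:
6.3698
10.5992 3.5865
14.8941 6.2556 1.8210
18.9491 10.5992 3.3912 0.7765
22.7774 14.8941 6.1147 1.5843 0.2358
26.3919 18.9491 10.5992 3.1503 0.5377 0.0325
29.8043 22.7774 14.8941 6.0500 1.2170 0.0807 0.0000
33.0261 26.3919 18.9491 10.5992 2.7289 0.2001 0.0000 0.0000
36.0679 29.8043 22.7774 14.8941 6.0500 0.4964 0.0000 0.0000 0.0000
38.9396 33.0261 26.3919 18.9491 10.5992 1.2316 0.0000 0.0000 0.0000 0.0000

Δt=0.14311  u=1.05919  d=0.94412  q=0.59199  discount=0.98791
step 9 (expiry): payoffs max(K−S,0) = 38.9396 33.0261 26.3919 18.9491 10.5992 1.2316 0.0000 0.0000 0.0000 0.0000
step 8: (k=8,j=0): S=51.3921, (K−S)⁺=36.0679, hold=35.0104 ⇒ V=36.0679 exercise | (k=8,j=1): S=57.6557, (K−S)⁺=29.8043, hold=28.7469 ⇒ V=29.8043 exercise | (k=8,j=2): S=64.6826, (K−S)⁺=22.7774, hold=21.7200 ⇒ V=22.7774 exercise | (k=8,j=3): S=72.5659, (K−S)⁺=14.8941, hold=13.8367 ⇒ V=14.8941 exercise | (k=8,j=4): S=81.4100, (K−S)⁺=6.0500, hold=4.9925 ⇒ V=6.0500 exercise | (k=8,j=5): S=91.3320, (K−S)⁺=0.0000, hold=0.4964 ⇒ V=0.4964 continue | (k=8,j=6): S=102.4633, (K−S)⁺=0.0000, hold=0.0000 ⇒ V=0.0000 continue | (k=8,j=7): S=114.9512, (K−S)⁺=0.0000, hold=0.0000 ⇒ V=0.0000 continue | (k=8,j=8): S=128.9612, (K−S)⁺=0.0000, hold=0.0000 ⇒ V=0.0000 continue  boundary S*=81.4100
step 7: (k=7,j=0): S=54.4339, (K−S)⁺=33.0261, hold=31.9687 ⇒ V=33.0261 exercise | (k=7,j=1): S=61.0681, (K−S)⁺=26.3919, hold=25.3344 ⇒ V=26.3919 exercise | (k=7,j=2): S=68.5109, (K−S)⁺=18.9491, hold=17.8916 ⇒ V=18.9491 exercise | (k=7,j=3): S=76.8608, (K−S)⁺=10.5992, hold=9.5417 ⇒ V=10.5992 exercise | (k=7,j=4): S=86.2284, (K−S)⁺=1.2316, hold=2.7289 ⇒ V=2.7289 continue | (k=7,j=5): S=96.7377, (K−S)⁺=0.0000, hold=0.2001 ⇒ V=0.2001 continue | (k=7,j=6): S=108.5278, (K−S)⁺=0.0000, hold=0.0000 ⇒ V=0.0000 continue | (k=7,j=7): S=121.7549, (K−S)⁺=0.0000, hold=0.0000 ⇒ V=0.0000 continue  boundary S*=76.8608
step 6: (k=6,j=0): S=57.6557, (K−S)⁺=29.8043, hold=28.7469 ⇒ V=29.8043 exercise | (k=6,j=1): S=64.6826, (K−S)⁺=22.7774, hold=21.7200 ⇒ V=22.7774 exercise | (k=6,j=2): S=72.5659, (K−S)⁺=14.8941, hold=13.8367 ⇒ V=14.8941 exercise | (k=6,j=3): S=81.4100, (K−S)⁺=6.0500, hold=5.8682 ⇒ V=6.0500 exercise | (k=6,j=4): S=91.3320, (K−S)⁺=0.0000, hold=1.2170 ⇒ V=1.2170 continue | (k=6,j=5): S=102.4633, (K−S)⁺=0.0000, hold=0.0807 ⇒ V=0.0807 continue | (k=6,j=6): S=114.9512, (K−S)⁺=0.0000, hold=0.0000 ⇒ V=0.0000 continue  boundary S*=81.4100
step 5: (k=5,j=0): S=61.0681, (K−S)⁺=26.3919, hold=25.3344 ⇒ V=26.3919 exercise | (k=5,j=1): S=68.5109, (K−S)⁺=18.9491, hold=17.8916 ⇒ V=18.9491 exercise | (k=5,j=2): S=76.8608, (K−S)⁺=10.5992, hold=9.5417 ⇒ V=10.5992 exercise | (k=5,j=3): S=86.2284, (K−S)⁺=1.2316, hold=3.1503 ⇒ V=3.1503 continue | (k=5,j=4): S=96.7377, (K−S)⁺=0.0000, hold=0.5377 ⇒ V=0.5377 continue | (k=5,j=5): S=108.5278, (K−S)⁺=0.0000, hold=0.0325 ⇒ V=0.0325 continue  boundary S*=76.8608
step 4: (k=4,j=0): S=64.6826, (K−S)⁺=22.7774, hold=21.7200 ⇒ V=22.7774 exercise | (k=4,j=1): S=72.5659, (K−S)⁺=14.8941, hold=13.8367 ⇒ V=14.8941 exercise | (k=4,j=2): S=81.4100, (K−S)⁺=6.0500, hold=6.1147 ⇒ V=6.1147 continue | (k=4,j=3): S=91.3320, (K−S)⁺=0.0000, hold=1.5843 ⇒ V=1.5843 continue | (k=4,j=4): S=102.4633, (K−S)⁺=0.0000, hold=0.2358 ⇒ V=0.2358 continue  boundary S*=72.5659
step 3: (k=3,j=0): S=68.5109, (K−S)⁺=18.9491, hold=17.8916 ⇒ V=18.9491 exercise | (k=3,j=1): S=76.8608, (K−S)⁺=10.5992, hold=9.5795 ⇒ V=10.5992 exercise | (k=3,j=2): S=86.2284, (K−S)⁺=1.2316, hold=3.3912 ⇒ V=3.3912 continue | (k=3,j=3): S=96.7377, (K−S)⁺=0.0000, hold=0.7765 ⇒ V=0.7765 continue  boundary S*=76.8608
step 2: (k=2,j=0): S=72.5659, (K−S)⁺=14.8941, hold=13.8367 ⇒ V=14.8941 exercise | (k=2,j=1): S=81.4100, (K−S)⁺=6.0500, hold=6.2556 ⇒ V=6.2556 continue | (k=2,j=2): S=91.3320, (K−S)⁺=0.0000, hold=1.8210 ⇒ V=1.8210 continue  boundary S*=72.5659
step 1: (k=1,j=0): S=76.8608, (K−S)⁺=10.5992, hold=9.6619 ⇒ V=10.5992 exercise | (k=1,j=1): S=86.2284, (K−S)⁺=1.2316, hold=3.5865 ⇒ V=3.5865 continue  boundary S*=76.8608
step 0: (k=0,j=0): S=81.4100, (K−S)⁺=6.0500, hold=6.3698 ⇒ V=6.3698 continue  boundary S*=-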